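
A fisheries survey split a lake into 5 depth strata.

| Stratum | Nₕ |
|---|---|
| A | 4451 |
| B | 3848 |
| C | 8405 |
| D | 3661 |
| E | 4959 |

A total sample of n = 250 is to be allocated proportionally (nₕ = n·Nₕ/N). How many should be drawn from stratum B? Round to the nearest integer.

Share of stratum B = 3848/25324 = 0.15195.
Allocate 250 × 0.15195 = 37.988... → 38.

38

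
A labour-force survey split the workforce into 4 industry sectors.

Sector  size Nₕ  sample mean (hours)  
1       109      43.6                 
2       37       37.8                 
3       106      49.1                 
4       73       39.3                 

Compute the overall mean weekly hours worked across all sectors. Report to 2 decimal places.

43.77

N = 109 + 37 + 106 + 73 = 325.
The stratified mean weights each stratum mean by its population share Nₕ/N.
Σ Nₕx̄ₕ = 109·43.6 + 37·37.8 + 106·49.1 + 73·39.3 = 4752.4 + 1398.6 + 5204.6 + 2868.9 = 14224.5.
Divide by N: 14224.5 / 325 = 43.7677... → 43.77.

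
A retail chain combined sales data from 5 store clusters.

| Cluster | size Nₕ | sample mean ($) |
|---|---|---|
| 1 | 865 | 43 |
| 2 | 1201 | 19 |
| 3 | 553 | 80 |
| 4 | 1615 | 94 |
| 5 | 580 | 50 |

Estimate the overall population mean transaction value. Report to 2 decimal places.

59.22

N = 4814; weights Wₕ = Nₕ/N = (0.1797, 0.2495, 0.1149, 0.3355, 0.1205).
x̄_st = Σ Wₕ·x̄ₕ = 0.1797·43 + 0.2495·19 + 0.1149·80 + 0.3355·94 + 0.1205·50 ≈ 59.2156...
→ 59.22.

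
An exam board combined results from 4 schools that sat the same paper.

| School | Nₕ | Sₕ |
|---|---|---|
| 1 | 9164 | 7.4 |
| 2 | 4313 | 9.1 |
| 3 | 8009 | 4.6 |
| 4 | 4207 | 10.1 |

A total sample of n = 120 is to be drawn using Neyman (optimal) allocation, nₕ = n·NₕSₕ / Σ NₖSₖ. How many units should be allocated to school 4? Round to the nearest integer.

Σ NₕSₕ = 9164·7.4 + 4313·9.1 + 8009·4.6 + 4207·10.1 = 186394.
Share for 4: 42490.7/186394 = 0.22796.
n_4 = 120 × 0.22796 = 27.355... → 27.

27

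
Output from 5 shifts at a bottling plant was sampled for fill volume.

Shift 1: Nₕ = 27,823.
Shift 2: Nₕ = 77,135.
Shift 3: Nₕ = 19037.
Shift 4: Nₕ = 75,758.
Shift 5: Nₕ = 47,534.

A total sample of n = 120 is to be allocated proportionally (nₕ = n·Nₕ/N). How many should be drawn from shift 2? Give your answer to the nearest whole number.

37

Share of shift 2 = 77135/247287 = 0.31193.
Allocate 120 × 0.31193 = 37.431... → 37.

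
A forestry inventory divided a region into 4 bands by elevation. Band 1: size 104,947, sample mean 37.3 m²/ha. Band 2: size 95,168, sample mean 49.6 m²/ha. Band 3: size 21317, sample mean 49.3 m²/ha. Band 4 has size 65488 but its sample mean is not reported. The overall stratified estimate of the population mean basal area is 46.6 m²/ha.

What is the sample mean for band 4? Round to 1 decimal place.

56.3

N = 104947 + 95168 + 21317 + 65488 = 286920.
Overall total = μ·N = 46.6·286920 = 13370472.
Subtract the known strata: 104947·37.3 + 95168·49.6 + 21317·49.3 = 9685784.
Remaining total for band 4: 13370472 − 9685784 = 3684688.
Divide by its size: 3684688 / 65488 = 56.265... → 56.3.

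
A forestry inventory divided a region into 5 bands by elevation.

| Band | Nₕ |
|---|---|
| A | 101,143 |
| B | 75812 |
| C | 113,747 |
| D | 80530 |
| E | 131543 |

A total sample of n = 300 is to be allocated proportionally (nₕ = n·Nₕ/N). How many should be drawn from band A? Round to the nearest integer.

60

Share of band A = 101143/502775 = 0.20117.
Allocate 300 × 0.20117 = 60.351... → 60.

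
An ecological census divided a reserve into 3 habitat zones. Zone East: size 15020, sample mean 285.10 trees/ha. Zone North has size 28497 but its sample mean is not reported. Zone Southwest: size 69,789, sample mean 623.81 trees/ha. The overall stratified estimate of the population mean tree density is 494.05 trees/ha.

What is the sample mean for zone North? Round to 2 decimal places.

N = 15020 + 28497 + 69789 = 113306.
Overall total = μ·N = 494.05·113306 = 55978829.3.
Subtract the known strata: 15020·285.10 + 69789·623.81 = 47817278.09.
Remaining total for zone North: 55978829.3 − 47817278.09 = 8161551.21.
Divide by its size: 8161551.21 / 28497 = 286.4004... → 286.40.

286.40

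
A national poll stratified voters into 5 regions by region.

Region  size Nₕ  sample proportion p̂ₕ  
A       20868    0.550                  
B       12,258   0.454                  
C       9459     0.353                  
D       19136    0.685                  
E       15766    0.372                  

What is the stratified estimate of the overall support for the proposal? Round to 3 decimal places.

N = 20868 + 12258 + 9459 + 19136 + 15766 = 77487.
Overall proportion = Σ (Nₕ/N)·p̂ₕ.
Σ Nₕp̂ₕ = 11477.4 + 5565.132 + 3339.027 + 13108.16 + 5864.952 = 39354.671.
39354.671 / 77487 = 0.50789... → 0.508.

0.508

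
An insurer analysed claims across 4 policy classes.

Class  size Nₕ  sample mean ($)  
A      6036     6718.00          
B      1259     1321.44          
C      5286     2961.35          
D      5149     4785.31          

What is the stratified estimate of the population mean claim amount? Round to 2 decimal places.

4653.51

N = 17730; weights Wₕ = Nₕ/N = (0.3404, 0.0710, 0.2981, 0.2904).
x̄_st = Σ Wₕ·x̄ₕ = 0.3404·6718.00 + 0.0710·1321.44 + 0.2981·2961.35 + 0.2904·4785.31 ≈ 4653.5137...
→ 4653.51.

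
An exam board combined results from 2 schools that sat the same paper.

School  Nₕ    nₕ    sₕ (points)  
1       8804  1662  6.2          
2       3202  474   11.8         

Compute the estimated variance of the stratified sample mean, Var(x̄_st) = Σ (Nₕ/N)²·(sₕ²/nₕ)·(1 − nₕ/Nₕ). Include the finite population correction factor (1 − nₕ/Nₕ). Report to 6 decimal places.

0.027891

N = 12006; Wₕ = Nₕ/N.
school 1: (8804/12006)²·6.2²/1662·(1 − 1662/8804) = 0.010089173
school 2: (3202/12006)²·11.8²/474·(1 − 474/3202) = 0.017801422
Sum = 0.027890595 → 0.027891.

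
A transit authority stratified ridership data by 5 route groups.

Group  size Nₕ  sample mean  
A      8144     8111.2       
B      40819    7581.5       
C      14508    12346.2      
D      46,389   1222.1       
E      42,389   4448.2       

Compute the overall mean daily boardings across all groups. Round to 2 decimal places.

N = 8144 + 40819 + 14508 + 46389 + 42389 = 152249.
The stratified mean weights each stratum mean by its population share Nₕ/N.
Σ Nₕx̄ₕ = 8144·8111.2 + 40819·7581.5 + 14508·12346.2 + 46389·1222.1 + 42389·4448.2 = 66057612.8 + 309469248.5 + 179118669.6 + 56691996.9 + 188554749.8 = 799892277.6.
Divide by N: 799892277.6 / 152249 = 5253.8426... → 5253.84.

5253.84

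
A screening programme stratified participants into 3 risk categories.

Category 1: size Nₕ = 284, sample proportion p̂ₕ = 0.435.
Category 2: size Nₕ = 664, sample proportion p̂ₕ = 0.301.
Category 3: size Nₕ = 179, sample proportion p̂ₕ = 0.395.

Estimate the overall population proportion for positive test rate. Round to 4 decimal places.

0.3497

N = 284 + 664 + 179 = 1127.
Overall proportion = Σ (Nₕ/N)·p̂ₕ.
Σ Nₕp̂ₕ = 123.54 + 199.864 + 70.705 = 394.109.
394.109 / 1127 = 0.349697... → 0.3497.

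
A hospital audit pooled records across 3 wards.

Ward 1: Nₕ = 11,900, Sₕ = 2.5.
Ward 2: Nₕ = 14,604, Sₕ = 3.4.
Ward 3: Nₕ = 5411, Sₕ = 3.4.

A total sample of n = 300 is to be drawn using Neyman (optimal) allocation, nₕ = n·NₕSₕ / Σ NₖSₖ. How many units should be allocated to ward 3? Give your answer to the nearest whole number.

56

1: NₕSₕ = 11900·2.5 = 29750
2: NₕSₕ = 14604·3.4 = 49653.6
3: NₕSₕ = 5411·3.4 = 18397.4
Σ NₕSₕ = 97801.
n_3 = 300·18397.4/97801 = 56.433... → 56.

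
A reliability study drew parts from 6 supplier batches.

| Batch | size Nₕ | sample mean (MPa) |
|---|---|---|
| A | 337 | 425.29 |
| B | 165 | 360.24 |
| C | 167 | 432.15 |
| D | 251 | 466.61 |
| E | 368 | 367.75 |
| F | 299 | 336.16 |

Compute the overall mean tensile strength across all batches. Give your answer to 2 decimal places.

N = 337 + 165 + 167 + 251 + 368 + 299 = 1587.
Overall mean = Σ (Nₕ/N)·x̄ₕ — weight by population share, not a simple average.
Σ Nₕx̄ₕ = 337·425.29 + 165·360.24 + 167·432.15 + 251·466.61 + 368·367.75 + 299·336.16 = 143322.73 + 59439.6 + 72169.05 + 117119.11 + 135332 + 100511.84 = 627894.33.
Divide by N: 627894.33 / 1587 = 395.6486... → 395.65.

395.65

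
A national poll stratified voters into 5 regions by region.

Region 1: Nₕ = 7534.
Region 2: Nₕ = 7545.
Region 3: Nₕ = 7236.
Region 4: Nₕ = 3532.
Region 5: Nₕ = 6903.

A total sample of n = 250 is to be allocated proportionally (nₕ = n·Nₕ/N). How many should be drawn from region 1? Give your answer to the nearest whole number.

Share of region 1 = 7534/32750 = 0.23005.
Allocate 250 × 0.23005 = 57.511... → 58.

58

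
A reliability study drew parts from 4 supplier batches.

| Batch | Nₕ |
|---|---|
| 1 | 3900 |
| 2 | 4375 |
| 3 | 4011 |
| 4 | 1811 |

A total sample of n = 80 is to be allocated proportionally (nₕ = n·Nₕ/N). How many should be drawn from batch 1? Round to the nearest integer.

Share of batch 1 = 3900/14097 = 0.27665.
Allocate 80 × 0.27665 = 22.132... → 22.

22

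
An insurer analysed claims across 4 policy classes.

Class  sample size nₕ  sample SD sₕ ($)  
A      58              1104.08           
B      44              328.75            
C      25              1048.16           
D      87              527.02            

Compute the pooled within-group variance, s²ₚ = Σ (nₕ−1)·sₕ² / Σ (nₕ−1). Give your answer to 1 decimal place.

Degrees of freedom: 57 + 43 + 24 + 86 = 210.
Σ(nₕ−1)sₕ² = 57·1218992.6464 + 43·108076.5625 + 24·1098639.3856 + 86·277750.0804 = 124383725.2011.
s²ₚ = 124383725.2011 / 210 = 592303.453... → 592303.5.

592303.5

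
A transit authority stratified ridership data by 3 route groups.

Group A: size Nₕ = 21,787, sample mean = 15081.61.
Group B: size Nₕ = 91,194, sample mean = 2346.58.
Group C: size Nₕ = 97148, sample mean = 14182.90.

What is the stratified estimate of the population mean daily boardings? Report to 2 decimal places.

N = 21787 + 91194 + 97148 = 210129.
The stratified mean weights each stratum mean by its population share Nₕ/N.
Σ Nₕx̄ₕ = 21787·15081.61 + 91194·2346.58 + 97148·14182.90 = 328583037.07 + 213994016.52 + 1377840369.2 = 1920417422.79.
Divide by N: 1920417422.79 / 210129 = 9139.2308... → 9139.23.

9139.23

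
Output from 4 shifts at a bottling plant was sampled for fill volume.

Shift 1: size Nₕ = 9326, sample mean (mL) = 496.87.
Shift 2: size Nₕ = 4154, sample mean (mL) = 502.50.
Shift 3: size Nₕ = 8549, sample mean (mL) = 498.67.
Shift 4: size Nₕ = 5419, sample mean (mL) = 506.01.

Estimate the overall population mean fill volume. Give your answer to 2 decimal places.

500.09

N = 27448; weights Wₕ = Nₕ/N = (0.3398, 0.1513, 0.3115, 0.1974).
x̄_st = Σ Wₕ·x̄ₕ = 0.3398·496.87 + 0.1513·502.50 + 0.3115·498.67 + 0.1974·506.01 ≈ 500.0872...
→ 500.09.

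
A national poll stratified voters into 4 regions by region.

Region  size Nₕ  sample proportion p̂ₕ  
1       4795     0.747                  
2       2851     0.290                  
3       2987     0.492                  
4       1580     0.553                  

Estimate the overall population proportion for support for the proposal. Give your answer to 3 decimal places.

N = 4795 + 2851 + 2987 + 1580 = 12213.
Overall proportion = Σ (Nₕ/N)·p̂ₕ.
Σ Nₕp̂ₕ = 3581.865 + 826.79 + 1469.604 + 873.74 = 6751.999.
6751.999 / 12213 = 0.55285... → 0.553.

0.553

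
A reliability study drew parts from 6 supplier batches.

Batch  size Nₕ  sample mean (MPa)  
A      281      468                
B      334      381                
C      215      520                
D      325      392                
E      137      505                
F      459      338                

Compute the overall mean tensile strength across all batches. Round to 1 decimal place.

412.5

x̄_st = (Σ Nₕx̄ₕ) / (Σ Nₕ) = (281·468 + 334·381 + 215·520 + 325·392 + 137·505 + 459·338) / 1751
= 722289 / 1751 = 412.501... → 412.5.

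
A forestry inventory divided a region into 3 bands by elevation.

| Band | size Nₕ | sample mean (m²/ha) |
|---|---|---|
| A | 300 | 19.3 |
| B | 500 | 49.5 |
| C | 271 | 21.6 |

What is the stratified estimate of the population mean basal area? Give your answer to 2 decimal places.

x̄_st = (Σ Nₕx̄ₕ) / (Σ Nₕ) = (300·19.3 + 500·49.5 + 271·21.6) / 1071
= 36393.6 / 1071 = 33.9810... → 33.98.

33.98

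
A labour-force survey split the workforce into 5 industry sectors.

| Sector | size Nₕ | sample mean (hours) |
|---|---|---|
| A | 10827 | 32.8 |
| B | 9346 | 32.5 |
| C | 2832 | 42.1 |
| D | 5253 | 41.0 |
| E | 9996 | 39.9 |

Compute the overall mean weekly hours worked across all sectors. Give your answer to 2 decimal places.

36.40

N = 10827 + 9346 + 2832 + 5253 + 9996 = 38254.
Overall mean = Σ (Nₕ/N)·x̄ₕ — weight by population share, not a simple average.
Σ Nₕx̄ₕ = 10827·32.8 + 9346·32.5 + 2832·42.1 + 5253·41.0 + 9996·39.9 = 355125.6 + 303745 + 119227.2 + 215373 + 398840.4 = 1392311.2.
Divide by N: 1392311.2 / 38254 = 36.3965... → 36.40.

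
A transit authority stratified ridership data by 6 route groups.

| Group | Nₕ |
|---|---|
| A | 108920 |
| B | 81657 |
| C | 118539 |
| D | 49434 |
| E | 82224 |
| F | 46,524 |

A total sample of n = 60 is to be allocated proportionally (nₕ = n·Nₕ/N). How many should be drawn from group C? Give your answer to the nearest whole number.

N = 108920 + 81657 + 118539 + 49434 + 82224 + 46524 = 487298.
n_C = 60·118539/487298 = 14.595... → 15.

15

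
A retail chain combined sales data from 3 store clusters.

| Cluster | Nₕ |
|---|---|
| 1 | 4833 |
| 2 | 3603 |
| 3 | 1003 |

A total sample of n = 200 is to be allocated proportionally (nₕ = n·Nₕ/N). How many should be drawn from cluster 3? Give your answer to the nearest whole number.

Share of cluster 3 = 1003/9439 = 0.10626.
Allocate 200 × 0.10626 = 21.252... → 21.

21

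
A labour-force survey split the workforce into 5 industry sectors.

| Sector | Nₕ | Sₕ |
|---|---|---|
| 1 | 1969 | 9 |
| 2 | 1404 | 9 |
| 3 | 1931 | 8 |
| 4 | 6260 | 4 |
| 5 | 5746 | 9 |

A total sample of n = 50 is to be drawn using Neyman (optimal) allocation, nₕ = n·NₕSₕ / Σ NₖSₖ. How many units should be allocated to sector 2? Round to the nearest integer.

5

Σ NₕSₕ = 1969·9 + 1404·9 + 1931·8 + 6260·4 + 5746·9 = 122559.
Share for 2: 12636/122559 = 0.10310.
n_2 = 50 × 0.10310 = 5.155... → 5.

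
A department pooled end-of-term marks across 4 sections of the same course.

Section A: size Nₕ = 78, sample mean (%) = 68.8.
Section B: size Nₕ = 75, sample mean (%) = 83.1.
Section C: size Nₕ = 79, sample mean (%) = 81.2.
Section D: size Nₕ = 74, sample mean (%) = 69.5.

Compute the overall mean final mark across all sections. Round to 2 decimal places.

75.68

N = 78 + 75 + 79 + 74 = 306.
Overall mean = Σ (Nₕ/N)·x̄ₕ — weight by population share, not a simple average.
Σ Nₕx̄ₕ = 78·68.8 + 75·83.1 + 79·81.2 + 74·69.5 = 5366.4 + 6232.5 + 6414.8 + 5143 = 23156.7.
Divide by N: 23156.7 / 306 = 75.6755... → 75.68.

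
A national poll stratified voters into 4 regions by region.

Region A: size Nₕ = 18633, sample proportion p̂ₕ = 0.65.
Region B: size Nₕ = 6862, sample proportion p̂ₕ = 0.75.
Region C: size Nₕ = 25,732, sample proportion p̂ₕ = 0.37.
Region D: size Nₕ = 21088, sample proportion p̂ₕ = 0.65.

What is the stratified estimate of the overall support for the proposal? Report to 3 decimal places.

N = 18633 + 6862 + 25732 + 21088 = 72315.
Overall proportion = Σ (Nₕ/N)·p̂ₕ.
Σ Nₕp̂ₕ = 12111.45 + 5146.5 + 9520.84 + 13707.2 = 40485.99.
40485.99 / 72315 = 0.55986... → 0.560.

0.560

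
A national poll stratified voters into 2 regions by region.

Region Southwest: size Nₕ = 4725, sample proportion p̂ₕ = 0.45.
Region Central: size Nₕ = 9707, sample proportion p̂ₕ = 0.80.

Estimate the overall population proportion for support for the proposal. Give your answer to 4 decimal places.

0.6854

Wₕ = Nₕ/N with N = 14432: 0.3274, 0.6726.
p̂_st = 0.3274·0.45 + 0.6726·0.80 ≈ 0.685411... → 0.6854.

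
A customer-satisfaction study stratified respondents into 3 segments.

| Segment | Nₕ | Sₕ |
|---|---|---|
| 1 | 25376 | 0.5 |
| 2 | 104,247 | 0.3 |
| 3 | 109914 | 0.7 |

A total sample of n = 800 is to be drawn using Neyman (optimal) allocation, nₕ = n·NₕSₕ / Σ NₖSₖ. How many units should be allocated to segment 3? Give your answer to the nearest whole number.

509

Σ NₕSₕ = 25376·0.5 + 104247·0.3 + 109914·0.7 = 120901.9.
Share for 3: 76939.8/120901.9 = 0.63638.
n_3 = 800 × 0.63638 = 509.106... → 509.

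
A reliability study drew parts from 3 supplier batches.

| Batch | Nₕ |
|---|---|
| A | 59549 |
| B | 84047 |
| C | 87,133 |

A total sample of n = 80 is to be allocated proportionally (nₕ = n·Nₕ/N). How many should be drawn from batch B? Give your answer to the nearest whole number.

29

Share of batch B = 84047/230729 = 0.36427.
Allocate 80 × 0.36427 = 29.141... → 29.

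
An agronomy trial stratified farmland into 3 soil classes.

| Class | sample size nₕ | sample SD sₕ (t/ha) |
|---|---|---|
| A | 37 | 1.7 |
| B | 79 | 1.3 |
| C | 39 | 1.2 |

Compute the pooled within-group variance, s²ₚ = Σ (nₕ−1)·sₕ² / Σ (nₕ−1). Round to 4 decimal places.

1.9117

A: (37−1)·1.7² = 36·2.89 = 104.04
B: (79−1)·1.3² = 78·1.69 = 131.82
C: (39−1)·1.2² = 38·1.44 = 54.72
Numerator = 290.58; denominator = Σ(nₕ−1) = 152.
s²ₚ = 290.58/152 = 1.911711... → 1.9117.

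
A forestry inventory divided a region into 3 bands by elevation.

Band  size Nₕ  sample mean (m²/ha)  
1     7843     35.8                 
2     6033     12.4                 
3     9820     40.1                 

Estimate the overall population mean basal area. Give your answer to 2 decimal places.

x̄_st = (Σ Nₕx̄ₕ) / (Σ Nₕ) = (7843·35.8 + 6033·12.4 + 9820·40.1) / 23696
= 749370.6 / 23696 = 31.6244... → 31.62.

31.62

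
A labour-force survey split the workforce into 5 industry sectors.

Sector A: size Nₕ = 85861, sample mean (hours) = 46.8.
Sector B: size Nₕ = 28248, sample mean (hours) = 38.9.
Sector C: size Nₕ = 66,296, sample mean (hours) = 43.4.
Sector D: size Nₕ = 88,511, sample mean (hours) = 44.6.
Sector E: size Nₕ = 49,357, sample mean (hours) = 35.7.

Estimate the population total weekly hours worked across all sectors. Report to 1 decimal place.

13704023.9

A: 85861·46.8 = 4018294.8
B: 28248·38.9 = 1098847.2
C: 66296·43.4 = 2877246.4
D: 88511·44.6 = 3947590.6
E: 49357·35.7 = 1762044.9
τ̂ = Σ Nₕx̄ₕ = 13704023.9.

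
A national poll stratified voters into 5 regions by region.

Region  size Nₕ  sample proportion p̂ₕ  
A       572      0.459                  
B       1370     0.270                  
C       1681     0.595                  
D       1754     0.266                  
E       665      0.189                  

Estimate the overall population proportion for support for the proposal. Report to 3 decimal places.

N = 572 + 1370 + 1681 + 1754 + 665 = 6042.
Overall proportion = Σ (Nₕ/N)·p̂ₕ.
Σ Nₕp̂ₕ = 262.548 + 369.9 + 1000.195 + 466.564 + 125.685 = 2224.892.
2224.892 / 6042 = 0.36824... → 0.368.

0.368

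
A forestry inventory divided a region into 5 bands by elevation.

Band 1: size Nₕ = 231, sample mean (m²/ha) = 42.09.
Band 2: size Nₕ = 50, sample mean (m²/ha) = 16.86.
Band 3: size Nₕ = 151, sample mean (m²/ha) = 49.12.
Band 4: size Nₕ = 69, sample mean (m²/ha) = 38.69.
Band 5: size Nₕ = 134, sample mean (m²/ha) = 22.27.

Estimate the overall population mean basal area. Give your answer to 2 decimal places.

37.22

x̄_st = (Σ Nₕx̄ₕ) / (Σ Nₕ) = (231·42.09 + 50·16.86 + 151·49.12 + 69·38.69 + 134·22.27) / 635
= 23636.7 / 635 = 37.2231... → 37.22.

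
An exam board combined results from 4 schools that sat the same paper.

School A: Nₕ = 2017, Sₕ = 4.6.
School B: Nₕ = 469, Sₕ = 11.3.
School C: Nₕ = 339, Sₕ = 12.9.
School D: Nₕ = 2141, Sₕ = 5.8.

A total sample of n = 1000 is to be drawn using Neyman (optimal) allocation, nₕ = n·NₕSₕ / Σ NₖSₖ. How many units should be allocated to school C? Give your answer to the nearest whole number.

A: NₕSₕ = 2017·4.6 = 9278.2
B: NₕSₕ = 469·11.3 = 5299.7
C: NₕSₕ = 339·12.9 = 4373.1
D: NₕSₕ = 2141·5.8 = 12417.8
Σ NₕSₕ = 31368.8.
n_C = 1000·4373.1/31368.8 = 139.409... → 139.

139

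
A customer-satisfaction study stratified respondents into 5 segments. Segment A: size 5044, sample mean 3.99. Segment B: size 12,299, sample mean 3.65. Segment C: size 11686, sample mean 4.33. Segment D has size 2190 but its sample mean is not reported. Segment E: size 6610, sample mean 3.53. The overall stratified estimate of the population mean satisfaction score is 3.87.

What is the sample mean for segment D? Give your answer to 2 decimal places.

3.40

N = 5044 + 12299 + 11686 + 2190 + 6610 = 37829.
Overall total = μ·N = 3.87·37829 = 146398.23.
Subtract the known strata: 5044·3.99 + 12299·3.65 + 11686·4.33 + 6610·3.53 = 138950.59.
Remaining total for segment D: 146398.23 − 138950.59 = 7447.64.
Divide by its size: 7447.64 / 2190 = 3.4007... → 3.40.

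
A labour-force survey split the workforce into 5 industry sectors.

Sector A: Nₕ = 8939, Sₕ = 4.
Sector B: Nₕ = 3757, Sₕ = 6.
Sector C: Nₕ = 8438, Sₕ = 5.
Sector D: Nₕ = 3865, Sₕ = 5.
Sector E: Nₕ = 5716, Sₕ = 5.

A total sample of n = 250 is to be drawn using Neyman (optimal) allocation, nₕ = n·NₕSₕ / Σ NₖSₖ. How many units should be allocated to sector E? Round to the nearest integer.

48

Σ NₕSₕ = 8939·4 + 3757·6 + 8438·5 + 3865·5 + 5716·5 = 148393.
Share for E: 28580/148393 = 0.19260.
n_E = 250 × 0.19260 = 48.149... → 48.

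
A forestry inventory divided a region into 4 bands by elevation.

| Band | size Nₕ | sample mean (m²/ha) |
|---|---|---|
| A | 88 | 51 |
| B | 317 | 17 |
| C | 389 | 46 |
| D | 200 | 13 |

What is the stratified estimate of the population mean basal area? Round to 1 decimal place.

30.6

x̄_st = (Σ Nₕx̄ₕ) / (Σ Nₕ) = (88·51 + 317·17 + 389·46 + 200·13) / 994
= 30371 / 994 = 30.554... → 30.6.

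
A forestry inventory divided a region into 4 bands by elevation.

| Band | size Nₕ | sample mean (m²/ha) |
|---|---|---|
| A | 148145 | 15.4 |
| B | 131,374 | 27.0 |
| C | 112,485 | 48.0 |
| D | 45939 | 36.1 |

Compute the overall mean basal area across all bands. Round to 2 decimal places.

29.42

x̄_st = (Σ Nₕx̄ₕ) / (Σ Nₕ) = (148145·15.4 + 131374·27.0 + 112485·48.0 + 45939·36.1) / 437943
= 12886208.9 / 437943 = 29.4244... → 29.42.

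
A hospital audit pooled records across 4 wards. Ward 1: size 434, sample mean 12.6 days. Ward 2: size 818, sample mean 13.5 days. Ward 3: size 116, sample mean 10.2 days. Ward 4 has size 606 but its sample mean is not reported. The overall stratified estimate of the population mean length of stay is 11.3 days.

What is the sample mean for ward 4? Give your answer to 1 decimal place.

7.6

N = 434 + 818 + 116 + 606 = 1974.
Overall total = μ·N = 11.3·1974 = 22306.2.
Subtract the known strata: 434·12.6 + 818·13.5 + 116·10.2 = 17694.6.
Remaining total for ward 4: 22306.2 − 17694.6 = 4611.6.
Divide by its size: 4611.6 / 606 = 7.610... → 7.6.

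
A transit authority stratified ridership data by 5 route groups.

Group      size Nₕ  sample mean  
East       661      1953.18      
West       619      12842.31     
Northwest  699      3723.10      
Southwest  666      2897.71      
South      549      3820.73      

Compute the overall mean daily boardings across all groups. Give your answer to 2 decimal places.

4968.80

N = 3194; weights Wₕ = Nₕ/N = (0.2070, 0.1938, 0.2188, 0.2085, 0.1719).
x̄_st = Σ Wₕ·x̄ₕ = 0.2070·1953.18 + 0.1938·12842.31 + 0.2188·3723.10 + 0.2085·2897.71 + 0.1719·3820.73 ≈ 4968.7991...
→ 4968.80.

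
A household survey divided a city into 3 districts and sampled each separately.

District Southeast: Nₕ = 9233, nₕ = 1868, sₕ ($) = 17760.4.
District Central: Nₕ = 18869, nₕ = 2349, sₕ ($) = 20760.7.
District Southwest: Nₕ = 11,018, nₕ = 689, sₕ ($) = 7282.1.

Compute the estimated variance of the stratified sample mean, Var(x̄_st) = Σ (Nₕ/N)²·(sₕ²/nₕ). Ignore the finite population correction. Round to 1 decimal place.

58199.0

N = 39120; Wₕ = Nₕ/N.
district Southeast: (9233/39120)²·17760.4²/1868 = 9406.2516
district Central: (18869/39120)²·20760.7²/2349 = 42687.5319
district Southwest: (11018/39120)²·7282.1²/689 = 6105.2282
Sum = 58199.0117 → 58199.0.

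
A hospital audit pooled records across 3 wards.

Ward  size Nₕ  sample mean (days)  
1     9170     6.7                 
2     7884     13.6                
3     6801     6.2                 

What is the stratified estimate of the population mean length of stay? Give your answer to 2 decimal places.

8.84

N = 9170 + 7884 + 6801 = 23855.
Overall mean = Σ (Nₕ/N)·x̄ₕ — weight by population share, not a simple average.
Σ Nₕx̄ₕ = 9170·6.7 + 7884·13.6 + 6801·6.2 = 61439 + 107222.4 + 42166.2 = 210827.6.
Divide by N: 210827.6 / 23855 = 8.8379... → 8.84.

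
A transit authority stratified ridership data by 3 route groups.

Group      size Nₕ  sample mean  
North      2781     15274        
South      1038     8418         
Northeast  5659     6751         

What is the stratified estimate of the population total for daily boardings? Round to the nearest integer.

North: 2781·15274 = 42476994
South: 1038·8418 = 8737884
Northeast: 5659·6751 = 38203909
τ̂ = Σ Nₕx̄ₕ = 89418787.

89418787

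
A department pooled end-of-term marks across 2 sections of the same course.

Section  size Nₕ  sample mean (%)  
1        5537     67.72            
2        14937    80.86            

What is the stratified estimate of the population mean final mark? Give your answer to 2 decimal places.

77.31

x̄_st = (Σ Nₕx̄ₕ) / (Σ Nₕ) = (5537·67.72 + 14937·80.86) / 20474
= 1582771.46 / 20474 = 77.3064... → 77.31.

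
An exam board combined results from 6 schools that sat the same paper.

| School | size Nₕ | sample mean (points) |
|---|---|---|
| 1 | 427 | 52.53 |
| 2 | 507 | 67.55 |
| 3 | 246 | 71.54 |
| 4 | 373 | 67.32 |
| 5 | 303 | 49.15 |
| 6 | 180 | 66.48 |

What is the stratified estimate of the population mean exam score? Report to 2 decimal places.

x̄_st = (Σ Nₕx̄ₕ) / (Σ Nₕ) = (427·52.53 + 507·67.55 + 246·71.54 + 373·67.32 + 303·49.15 + 180·66.48) / 2036
= 126246.21 / 2036 = 62.0070... → 62.01.

62.01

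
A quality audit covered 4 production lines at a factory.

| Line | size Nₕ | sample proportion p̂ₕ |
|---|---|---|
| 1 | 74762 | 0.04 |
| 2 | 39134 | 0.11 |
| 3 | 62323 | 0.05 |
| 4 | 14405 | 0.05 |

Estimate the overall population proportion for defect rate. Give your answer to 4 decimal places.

0.0584

N = 74762 + 39134 + 62323 + 14405 = 190624.
Overall proportion = Σ (Nₕ/N)·p̂ₕ.
Σ Nₕp̂ₕ = 2990.48 + 4304.74 + 3116.15 + 720.25 = 11131.62.
11131.62 / 190624 = 0.058396... → 0.0584.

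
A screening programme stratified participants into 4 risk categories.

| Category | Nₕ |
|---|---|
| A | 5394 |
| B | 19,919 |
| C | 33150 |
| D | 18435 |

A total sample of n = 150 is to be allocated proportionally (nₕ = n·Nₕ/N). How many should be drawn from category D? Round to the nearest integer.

36

Share of category D = 18435/76898 = 0.23973.
Allocate 150 × 0.23973 = 35.960... → 36.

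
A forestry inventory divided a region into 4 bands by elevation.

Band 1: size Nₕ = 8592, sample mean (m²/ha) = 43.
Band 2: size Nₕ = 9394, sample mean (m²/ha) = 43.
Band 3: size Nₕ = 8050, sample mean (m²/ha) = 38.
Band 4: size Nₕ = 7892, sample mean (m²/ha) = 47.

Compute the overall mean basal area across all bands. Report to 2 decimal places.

42.74

N = 8592 + 9394 + 8050 + 7892 = 33928.
Overall mean = Σ (Nₕ/N)·x̄ₕ — weight by population share, not a simple average.
Σ Nₕx̄ₕ = 8592·43 + 9394·43 + 8050·38 + 7892·47 = 369456 + 403942 + 305900 + 370924 = 1450222.
Divide by N: 1450222 / 33928 = 42.7441... → 42.74.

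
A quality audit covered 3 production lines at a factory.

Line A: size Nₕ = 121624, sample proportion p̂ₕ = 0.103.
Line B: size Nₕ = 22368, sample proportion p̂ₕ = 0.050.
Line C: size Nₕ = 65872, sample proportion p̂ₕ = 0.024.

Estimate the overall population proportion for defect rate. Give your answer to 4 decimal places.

N = 121624 + 22368 + 65872 = 209864.
Overall proportion = Σ (Nₕ/N)·p̂ₕ.
Σ Nₕp̂ₕ = 12527.272 + 1118.4 + 1580.928 = 15226.6.
15226.6 / 209864 = 0.072555... → 0.0726.

0.0726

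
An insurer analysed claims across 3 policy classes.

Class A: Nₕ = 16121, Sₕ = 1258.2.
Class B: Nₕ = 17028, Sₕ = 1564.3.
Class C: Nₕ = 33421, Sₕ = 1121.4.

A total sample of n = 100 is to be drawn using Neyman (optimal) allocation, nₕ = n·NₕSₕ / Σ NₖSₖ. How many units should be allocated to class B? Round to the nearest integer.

32

Σ NₕSₕ = 16121·1258.2 + 17028·1564.3 + 33421·1121.4 = 84398652.
Share for B: 26636900.4/84398652 = 0.31561.
n_B = 100 × 0.31561 = 31.561... → 32.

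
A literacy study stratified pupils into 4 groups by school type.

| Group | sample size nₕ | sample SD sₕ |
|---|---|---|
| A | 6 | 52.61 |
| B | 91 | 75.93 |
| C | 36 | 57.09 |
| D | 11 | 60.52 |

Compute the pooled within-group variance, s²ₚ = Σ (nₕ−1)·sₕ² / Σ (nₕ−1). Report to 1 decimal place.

Degrees of freedom: 5 + 90 + 35 + 10 = 140.
Σ(nₕ−1)sₕ² = 5·2767.8121 + 90·5765.3649 + 35·3259.2681 + 10·3662.6704 = 683422.989.
s²ₚ = 683422.989 / 140 = 4881.593... → 4881.6.

4881.6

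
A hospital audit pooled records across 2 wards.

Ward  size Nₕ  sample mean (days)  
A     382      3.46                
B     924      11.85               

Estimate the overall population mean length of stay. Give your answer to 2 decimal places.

x̄_st = (Σ Nₕx̄ₕ) / (Σ Nₕ) = (382·3.46 + 924·11.85) / 1306
= 12271.12 / 1306 = 9.3960... → 9.40.

9.40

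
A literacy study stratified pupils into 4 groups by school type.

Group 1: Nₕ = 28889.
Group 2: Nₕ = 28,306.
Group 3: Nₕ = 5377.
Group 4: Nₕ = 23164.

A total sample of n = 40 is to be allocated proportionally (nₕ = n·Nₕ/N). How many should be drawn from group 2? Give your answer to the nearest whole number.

13

N = 28889 + 28306 + 5377 + 23164 = 85736.
n_2 = 40·28306/85736 = 13.206... → 13.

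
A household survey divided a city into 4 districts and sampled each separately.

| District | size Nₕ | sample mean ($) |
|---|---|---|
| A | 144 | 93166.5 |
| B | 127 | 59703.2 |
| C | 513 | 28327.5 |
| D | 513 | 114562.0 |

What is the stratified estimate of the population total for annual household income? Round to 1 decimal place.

Estimate total by summing Nₕ·x̄ₕ over strata.
144·93166.5 + 127·59703.2 + 513·28327.5 + 513·114562.0 = 13415976 + 7582306.4 + 14532007.5 + 58770306 = 94300595.9.

94300595.9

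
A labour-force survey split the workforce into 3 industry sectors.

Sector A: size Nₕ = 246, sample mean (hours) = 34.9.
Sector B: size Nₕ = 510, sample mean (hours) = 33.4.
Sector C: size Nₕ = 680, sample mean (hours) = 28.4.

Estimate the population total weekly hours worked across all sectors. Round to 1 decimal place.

44931.4

A: 246·34.9 = 8585.4
B: 510·33.4 = 17034
C: 680·28.4 = 19312
τ̂ = Σ Nₕx̄ₕ = 44931.4.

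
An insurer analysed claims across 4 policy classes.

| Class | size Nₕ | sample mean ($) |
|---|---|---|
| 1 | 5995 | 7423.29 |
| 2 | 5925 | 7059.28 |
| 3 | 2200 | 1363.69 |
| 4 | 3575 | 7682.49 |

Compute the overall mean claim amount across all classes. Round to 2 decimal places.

6600.39

N = 17695; weights Wₕ = Nₕ/N = (0.3388, 0.3348, 0.1243, 0.2020).
x̄_st = Σ Wₕ·x̄ₕ = 0.3388·7423.29 + 0.3348·7059.28 + 0.1243·1363.69 + 0.2020·7682.49 ≈ 6600.3887...
→ 6600.39.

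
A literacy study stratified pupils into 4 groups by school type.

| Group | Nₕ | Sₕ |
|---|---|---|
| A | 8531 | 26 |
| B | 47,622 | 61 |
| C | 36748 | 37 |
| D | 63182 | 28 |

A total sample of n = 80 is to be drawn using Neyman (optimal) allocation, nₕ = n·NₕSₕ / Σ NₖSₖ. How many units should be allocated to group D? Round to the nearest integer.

23

Σ NₕSₕ = 8531·26 + 47622·61 + 36748·37 + 63182·28 = 6255520.
Share for D: 1769096/6255520 = 0.28281.
n_D = 80 × 0.28281 = 22.624... → 23.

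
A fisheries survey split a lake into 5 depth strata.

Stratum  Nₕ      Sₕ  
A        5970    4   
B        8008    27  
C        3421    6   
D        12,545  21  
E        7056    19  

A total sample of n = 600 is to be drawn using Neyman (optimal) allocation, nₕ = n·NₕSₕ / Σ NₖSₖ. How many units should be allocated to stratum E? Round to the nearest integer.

Σ NₕSₕ = 5970·4 + 8008·27 + 3421·6 + 12545·21 + 7056·19 = 658131.
Share for E: 134064/658131 = 0.20370.
n_E = 600 × 0.20370 = 122.222... → 122.

122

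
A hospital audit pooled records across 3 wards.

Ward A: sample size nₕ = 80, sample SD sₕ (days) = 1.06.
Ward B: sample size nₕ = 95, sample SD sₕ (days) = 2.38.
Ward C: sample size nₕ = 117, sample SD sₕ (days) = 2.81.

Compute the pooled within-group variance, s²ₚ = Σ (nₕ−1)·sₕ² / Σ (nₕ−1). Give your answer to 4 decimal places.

5.3189

Degrees of freedom: 79 + 94 + 116 = 289.
Σ(nₕ−1)sₕ² = 79·1.1236 + 94·5.6644 + 116·7.8961 = 1537.1656.
s²ₚ = 1537.1656 / 289 = 5.318912... → 5.3189.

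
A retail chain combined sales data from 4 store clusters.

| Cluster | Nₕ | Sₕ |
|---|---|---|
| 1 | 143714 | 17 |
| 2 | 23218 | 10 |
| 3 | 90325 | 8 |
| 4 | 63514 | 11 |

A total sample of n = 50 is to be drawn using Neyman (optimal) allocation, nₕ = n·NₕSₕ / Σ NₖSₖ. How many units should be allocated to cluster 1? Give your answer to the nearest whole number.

Σ NₕSₕ = 143714·17 + 23218·10 + 90325·8 + 63514·11 = 4096572.
Share for 1: 2443138/4096572 = 0.59639.
n_1 = 50 × 0.59639 = 29.819... → 30.

30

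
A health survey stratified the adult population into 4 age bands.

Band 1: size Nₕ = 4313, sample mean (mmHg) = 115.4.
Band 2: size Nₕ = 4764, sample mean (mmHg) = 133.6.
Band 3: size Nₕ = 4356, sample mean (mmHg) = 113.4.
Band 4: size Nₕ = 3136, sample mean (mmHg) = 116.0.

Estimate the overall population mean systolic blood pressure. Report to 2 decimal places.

x̄_st = (Σ Nₕx̄ₕ) / (Σ Nₕ) = (4313·115.4 + 4764·133.6 + 4356·113.4 + 3136·116.0) / 16569
= 1991937 / 16569 = 120.2207... → 120.22.

120.22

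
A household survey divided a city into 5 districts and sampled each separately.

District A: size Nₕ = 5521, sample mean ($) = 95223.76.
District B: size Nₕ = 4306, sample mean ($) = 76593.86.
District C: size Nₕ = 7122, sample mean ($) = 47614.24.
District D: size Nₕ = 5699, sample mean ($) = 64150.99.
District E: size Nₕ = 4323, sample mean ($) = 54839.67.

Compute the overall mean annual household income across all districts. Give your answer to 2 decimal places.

N = 26971; weights Wₕ = Nₕ/N = (0.2047, 0.1597, 0.2641, 0.2113, 0.1603).
x̄_st = Σ Wₕ·x̄ₕ = 0.2047·95223.76 + 0.1597·76593.86 + 0.2641·47614.24 + 0.2113·64150.99 + 0.1603·54839.67 ≈ 66639.0027...
→ 66639.00.

66639.00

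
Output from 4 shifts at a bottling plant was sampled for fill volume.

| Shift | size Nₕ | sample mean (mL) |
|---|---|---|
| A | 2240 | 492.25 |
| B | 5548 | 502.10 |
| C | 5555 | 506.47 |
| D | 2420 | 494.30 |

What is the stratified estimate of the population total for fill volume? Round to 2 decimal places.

Estimate total by summing Nₕ·x̄ₕ over strata.
2240·492.25 + 5548·502.10 + 5555·506.47 + 2420·494.30 = 1102640 + 2785650.8 + 2813440.85 + 1196206 = 7897937.65.

7897937.65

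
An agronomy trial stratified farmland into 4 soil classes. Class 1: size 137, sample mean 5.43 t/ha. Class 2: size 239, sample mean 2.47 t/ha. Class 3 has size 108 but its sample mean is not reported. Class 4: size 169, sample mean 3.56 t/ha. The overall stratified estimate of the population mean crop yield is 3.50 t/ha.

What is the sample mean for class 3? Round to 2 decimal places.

N = 137 + 239 + 108 + 169 = 653.
Overall total = μ·N = 3.50·653 = 2285.5.
Subtract the known strata: 137·5.43 + 239·2.47 + 169·3.56 = 1935.88.
Remaining total for class 3: 2285.5 − 1935.88 = 349.62.
Divide by its size: 349.62 / 108 = 3.2372... → 3.24.

3.24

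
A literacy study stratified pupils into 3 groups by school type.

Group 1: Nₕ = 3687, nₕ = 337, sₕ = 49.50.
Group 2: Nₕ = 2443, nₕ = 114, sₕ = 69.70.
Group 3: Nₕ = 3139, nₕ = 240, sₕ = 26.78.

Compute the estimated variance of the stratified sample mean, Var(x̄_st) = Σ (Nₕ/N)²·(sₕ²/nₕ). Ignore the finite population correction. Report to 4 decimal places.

4.4535

N = 9269; Wₕ = Nₕ/N.
group 1: (3687/9269)²·49.50²/337 = 1.1504321
group 2: (2443/9269)²·69.70²/114 = 2.9603419
group 3: (3139/9269)²·26.78²/240 = 0.3427100
Sum = 4.4534841 → 4.4535.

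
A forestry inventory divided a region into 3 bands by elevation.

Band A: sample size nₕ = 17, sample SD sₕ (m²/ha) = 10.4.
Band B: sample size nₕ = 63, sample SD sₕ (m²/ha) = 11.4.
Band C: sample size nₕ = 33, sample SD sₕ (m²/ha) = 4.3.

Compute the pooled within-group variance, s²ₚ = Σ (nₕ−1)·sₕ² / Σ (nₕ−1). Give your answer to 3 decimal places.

94.361

Degrees of freedom: 16 + 62 + 32 = 110.
Σ(nₕ−1)sₕ² = 16·108.16 + 62·129.96 + 32·18.49 = 10379.76.
s²ₚ = 10379.76 / 110 = 94.36145... → 94.361.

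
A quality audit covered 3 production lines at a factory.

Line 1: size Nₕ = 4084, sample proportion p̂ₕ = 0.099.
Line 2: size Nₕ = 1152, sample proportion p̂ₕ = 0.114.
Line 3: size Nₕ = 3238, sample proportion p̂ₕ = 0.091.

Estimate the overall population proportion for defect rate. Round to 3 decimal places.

N = 4084 + 1152 + 3238 = 8474.
Overall proportion = Σ (Nₕ/N)·p̂ₕ.
Σ Nₕp̂ₕ = 404.316 + 131.328 + 294.658 = 830.302.
830.302 / 8474 = 0.09798... → 0.098.

0.098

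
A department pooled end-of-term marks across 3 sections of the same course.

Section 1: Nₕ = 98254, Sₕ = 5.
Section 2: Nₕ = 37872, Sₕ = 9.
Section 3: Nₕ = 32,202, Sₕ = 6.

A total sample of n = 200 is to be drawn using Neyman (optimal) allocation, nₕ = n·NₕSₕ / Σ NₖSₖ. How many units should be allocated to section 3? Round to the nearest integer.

Σ NₕSₕ = 98254·5 + 37872·9 + 32202·6 = 1025330.
Share for 3: 193212/1025330 = 0.18844.
n_3 = 200 × 0.18844 = 37.688... → 38.

38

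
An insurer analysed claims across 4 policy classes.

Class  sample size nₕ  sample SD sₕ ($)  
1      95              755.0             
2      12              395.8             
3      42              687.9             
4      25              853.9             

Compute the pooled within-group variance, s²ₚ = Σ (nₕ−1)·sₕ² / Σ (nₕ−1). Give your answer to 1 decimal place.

1: (95−1)·755.0² = 94·570025 = 53582350
2: (12−1)·395.8² = 11·156657.64 = 1723234.04
3: (42−1)·687.9² = 41·473206.41 = 19401462.81
4: (25−1)·853.9² = 24·729145.21 = 17499485.04
Numerator = 92206531.89; denominator = Σ(nₕ−1) = 170.
s²ₚ = 92206531.89/170 = 542391.364... → 542391.4.

542391.4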